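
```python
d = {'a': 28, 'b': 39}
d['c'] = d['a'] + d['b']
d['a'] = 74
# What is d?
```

After line 1: d = {'a': 28, 'b': 39}
After line 2 (d['c'] = 28 + 39): d = {'a': 28, 'b': 39, 'c': 67}
After line 3: d = {'a': 74, 'b': 39, 'c': 67}

{'a': 74, 'b': 39, 'c': 67}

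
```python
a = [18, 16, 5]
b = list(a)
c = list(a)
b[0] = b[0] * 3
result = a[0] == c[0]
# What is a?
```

After line 1: a = [18, 16, 5]
After line 2 (b = list(a), copy): a = [18, 16, 5], b = [18, 16, 5]
After line 3 (c = list(a) is a copy, new object): c = [18, 16, 5]
After line 4 (b[0] = 18 * 3 = 54; only b mutates (copy)): a = [18, 16, 5], b = [54, 16, 5], c = [18, 16, 5]
After line 5 (a[0] = 18, c[0] = 18; result = True)

[18, 16, 5]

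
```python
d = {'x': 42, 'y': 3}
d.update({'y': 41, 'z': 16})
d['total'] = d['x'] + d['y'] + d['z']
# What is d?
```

After line 1: d = {'x': 42, 'y': 3}
After line 2 (y overwritten, z added): d = {'x': 42, 'y': 41, 'z': 16}
After line 3 (total = 42 + 41 + 16 = 99): d = {'x': 42, 'y': 41, 'z': 16, 'total': 99}

{'x': 42, 'y': 41, 'z': 16, 'total': 99}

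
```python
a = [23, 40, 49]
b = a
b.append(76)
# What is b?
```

After line 1: a = [23, 40, 49]
After line 2 (b = a is an alias, same object): a = [23, 40, 49], b = [23, 40, 49]
After line 3 (b.append mutates the shared list): a = [23, 40, 49, 76], b = [23, 40, 49, 76]

[23, 40, 49, 76]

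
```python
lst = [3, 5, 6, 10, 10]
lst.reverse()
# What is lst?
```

[10, 10, 6, 5, 3]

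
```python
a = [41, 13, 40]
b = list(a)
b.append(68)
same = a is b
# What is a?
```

After line 1: a = [41, 13, 40]
After line 2 (b = list(a) is a shallow copy, new object): a = [41, 13, 40], b = [41, 13, 40]
After line 3 (append only mutates b): a = [41, 13, 40], b = [41, 13, 40, 68]
After line 4 (same = a is b; different objects -> False): same = False

[41, 13, 40]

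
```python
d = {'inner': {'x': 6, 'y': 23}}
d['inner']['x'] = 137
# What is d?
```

After line 1: d = {'inner': {'x': 6, 'y': 23}}
After line 2 (inner x overwritten): d = {'inner': {'x': 137, 'y': 23}}

{'inner': {'x': 137, 'y': 23}}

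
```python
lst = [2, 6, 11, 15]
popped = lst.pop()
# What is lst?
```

[2, 6, 11]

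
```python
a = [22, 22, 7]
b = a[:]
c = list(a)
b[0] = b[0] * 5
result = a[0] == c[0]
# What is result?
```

After line 1: a = [22, 22, 7]
After line 2 (b = a[:], copy): a = [22, 22, 7], b = [22, 22, 7]
After line 3 (c = list(a) is a copy, new object): c = [22, 22, 7]
After line 4 (b[0] = 22 * 5 = 110; only b mutates (copy)): a = [22, 22, 7], b = [110, 22, 7], c = [22, 22, 7]
After line 5 (a[0] = 22, c[0] = 22; result = True)

True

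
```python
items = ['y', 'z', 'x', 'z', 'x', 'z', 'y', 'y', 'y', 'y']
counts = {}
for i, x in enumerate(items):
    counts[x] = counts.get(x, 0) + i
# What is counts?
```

Initial: counts = {}, items = ['y', 'z', 'x', 'z', 'x', 'z', 'y', 'y', 'y', 'y']
i=0, x='y': counts = {'y': 0}
i=1, x='z': counts = {'y': 0, 'z': 1}
i=2, x='x': counts = {'y': 0, 'z': 1, 'x': 2}
i=3, x='z': counts = {'y': 0, 'z': 4, 'x': 2}
i=4, x='x': counts = {'y': 0, 'z': 4, 'x': 6}
i=5, x='z': counts = {'y': 0, 'z': 9, 'x': 6}
i=6, x='y': counts = {'y': 6, 'z': 9, 'x': 6}
i=7, x='y': counts = {'y': 13, 'z': 9, 'x': 6}
i=8, x='y': counts = {'y': 21, 'z': 9, 'x': 6}
i=9, x='y': counts = {'y': 30, 'z': 9, 'x': 6}

{'y': 30, 'z': 9, 'x': 6}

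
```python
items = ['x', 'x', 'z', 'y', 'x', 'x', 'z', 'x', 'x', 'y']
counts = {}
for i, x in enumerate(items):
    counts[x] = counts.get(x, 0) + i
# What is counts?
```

Initial: counts = {}, items = ['x', 'x', 'z', 'y', 'x', 'x', 'z', 'x', 'x', 'y']
i=0, x='x': counts = {'x': 0}
i=1, x='x': counts = {'x': 1}
i=2, x='z': counts = {'x': 1, 'z': 2}
i=3, x='y': counts = {'x': 1, 'z': 2, 'y': 3}
i=4, x='x': counts = {'x': 5, 'z': 2, 'y': 3}
i=5, x='x': counts = {'x': 10, 'z': 2, 'y': 3}
i=6, x='z': counts = {'x': 10, 'z': 8, 'y': 3}
i=7, x='x': counts = {'x': 17, 'z': 8, 'y': 3}
i=8, x='x': counts = {'x': 25, 'z': 8, 'y': 3}
i=9, x='y': counts = {'x': 25, 'z': 8, 'y': 12}

{'x': 25, 'z': 8, 'y': 12}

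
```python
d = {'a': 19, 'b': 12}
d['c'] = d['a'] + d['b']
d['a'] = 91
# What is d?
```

After line 1: d = {'a': 19, 'b': 12}
After line 2 (d['c'] = 19 + 12): d = {'a': 19, 'b': 12, 'c': 31}
After line 3: d = {'a': 91, 'b': 12, 'c': 31}

{'a': 91, 'b': 12, 'c': 31}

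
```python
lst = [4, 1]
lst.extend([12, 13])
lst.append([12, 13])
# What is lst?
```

After line 1: lst = [4, 1]
After line 2 (extend unpacks [12, 13]): lst = [4, 1, 12, 13]
After line 3 (append adds [12, 13] as single element): lst = [4, 1, 12, 13, [12, 13]]

[4, 1, 12, 13, [12, 13]]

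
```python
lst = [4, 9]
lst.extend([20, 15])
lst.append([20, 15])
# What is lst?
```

After line 1: lst = [4, 9]
After line 2 (extend unpacks [20, 15]): lst = [4, 9, 20, 15]
After line 3 (append adds [20, 15] as single element): lst = [4, 9, 20, 15, [20, 15]]

[4, 9, 20, 15, [20, 15]]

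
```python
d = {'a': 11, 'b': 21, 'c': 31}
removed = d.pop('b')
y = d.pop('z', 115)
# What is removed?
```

After line 1: d = {'a': 11, 'b': 21, 'c': 31}
After line 2 (pop 'b' returns 21): d = {'a': 11, 'c': 31}, removed = 21
After line 3 (pop 'z' missing, returns default 115): d = {'a': 11, 'c': 31}, y = 115

21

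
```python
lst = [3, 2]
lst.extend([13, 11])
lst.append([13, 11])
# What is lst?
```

After line 1: lst = [3, 2]
After line 2 (extend unpacks [13, 11]): lst = [3, 2, 13, 11]
After line 3 (append adds [13, 11] as single element): lst = [3, 2, 13, 11, [13, 11]]

[3, 2, 13, 11, [13, 11]]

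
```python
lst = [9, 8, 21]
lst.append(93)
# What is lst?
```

[9, 8, 21, 93]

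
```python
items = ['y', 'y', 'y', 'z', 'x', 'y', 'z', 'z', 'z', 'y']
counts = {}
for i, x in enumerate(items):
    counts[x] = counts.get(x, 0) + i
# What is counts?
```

Initial: counts = {}, items = ['y', 'y', 'y', 'z', 'x', 'y', 'z', 'z', 'z', 'y']
i=0, x='y': counts = {'y': 0}
i=1, x='y': counts = {'y': 1}
i=2, x='y': counts = {'y': 3}
i=3, x='z': counts = {'y': 3, 'z': 3}
i=4, x='x': counts = {'y': 3, 'z': 3, 'x': 4}
i=5, x='y': counts = {'y': 8, 'z': 3, 'x': 4}
i=6, x='z': counts = {'y': 8, 'z': 9, 'x': 4}
i=7, x='z': counts = {'y': 8, 'z': 16, 'x': 4}
i=8, x='z': counts = {'y': 8, 'z': 24, 'x': 4}
i=9, x='y': counts = {'y': 17, 'z': 24, 'x': 4}

{'y': 17, 'z': 24, 'x': 4}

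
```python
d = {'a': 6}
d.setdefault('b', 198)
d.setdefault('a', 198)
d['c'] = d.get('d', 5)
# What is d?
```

After line 1: d = {'a': 6}
After line 2 (setdefault adds 'b'=198): d = {'a': 6, 'b': 198}
After line 3 (setdefault 'a' no-op, already exists): d = {'a': 6, 'b': 198}
After line 4 (get('d', 5) returns default since 'd' not in d): d = {'a': 6, 'b': 198, 'c': 5}

{'a': 6, 'b': 198, 'c': 5}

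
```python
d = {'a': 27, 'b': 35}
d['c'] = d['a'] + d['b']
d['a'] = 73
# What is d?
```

After line 1: d = {'a': 27, 'b': 35}
After line 2 (d['c'] = 27 + 35): d = {'a': 27, 'b': 35, 'c': 62}
After line 3: d = {'a': 73, 'b': 35, 'c': 62}

{'a': 73, 'b': 35, 'c': 62}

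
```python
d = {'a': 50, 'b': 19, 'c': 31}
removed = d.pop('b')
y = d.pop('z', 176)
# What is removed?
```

After line 1: d = {'a': 50, 'b': 19, 'c': 31}
After line 2 (pop 'b' returns 19): d = {'a': 50, 'c': 31}, removed = 19
After line 3 (pop 'z' missing, returns default 176): d = {'a': 50, 'c': 31}, y = 176

19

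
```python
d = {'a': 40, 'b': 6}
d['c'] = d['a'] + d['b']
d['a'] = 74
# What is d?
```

After line 1: d = {'a': 40, 'b': 6}
After line 2 (d['c'] = 40 + 6): d = {'a': 40, 'b': 6, 'c': 46}
After line 3: d = {'a': 74, 'b': 6, 'c': 46}

{'a': 74, 'b': 6, 'c': 46}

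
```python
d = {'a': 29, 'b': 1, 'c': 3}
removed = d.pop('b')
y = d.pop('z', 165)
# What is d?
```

After line 1: d = {'a': 29, 'b': 1, 'c': 3}
After line 2 (pop 'b' returns 1): d = {'a': 29, 'c': 3}, removed = 1
After line 3 (pop 'z' missing, returns default 165): d = {'a': 29, 'c': 3}, y = 165

{'a': 29, 'c': 3}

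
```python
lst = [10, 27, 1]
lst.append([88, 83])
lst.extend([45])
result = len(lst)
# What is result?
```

After line 1: lst = [10, 27, 1]
After line 2 (append adds [88, 83] as single element): lst = [10, 27, 1, [88, 83]]
After line 3 (extend unpacks [45], adds 45): lst = [10, 27, 1, [88, 83], 45]
After line 4: result = len(lst) = 5

5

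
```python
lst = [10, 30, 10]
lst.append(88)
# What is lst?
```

[10, 30, 10, 88]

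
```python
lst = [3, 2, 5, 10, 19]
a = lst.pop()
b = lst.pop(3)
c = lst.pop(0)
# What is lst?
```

After line 1: lst = [3, 2, 5, 10, 19]
After line 2 (pop() -> a = 19): lst = [3, 2, 5, 10]
After line 3 (pop(3) -> b = 10): lst = [3, 2, 5]
After line 4 (pop(0) -> c = 3): lst = [2, 5]

[2, 5]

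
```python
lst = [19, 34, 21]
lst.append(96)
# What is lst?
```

[19, 34, 21, 96]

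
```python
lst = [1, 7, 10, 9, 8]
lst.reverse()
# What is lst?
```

[8, 9, 10, 7, 1]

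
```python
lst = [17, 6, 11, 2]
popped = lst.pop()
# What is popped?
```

2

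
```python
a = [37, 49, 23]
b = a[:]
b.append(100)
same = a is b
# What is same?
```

After line 1: a = [37, 49, 23]
After line 2 (b = a[:] is a shallow copy, new object): a = [37, 49, 23], b = [37, 49, 23]
After line 3 (append only mutates b): a = [37, 49, 23], b = [37, 49, 23, 100]
After line 4 (same = a is b; different objects -> False): same = False

False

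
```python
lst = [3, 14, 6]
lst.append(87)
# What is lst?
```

[3, 14, 6, 87]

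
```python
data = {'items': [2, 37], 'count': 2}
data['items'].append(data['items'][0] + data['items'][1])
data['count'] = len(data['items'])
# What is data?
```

After line 1: data = {'items': [2, 37], 'count': 2}
After line 2 (append 2 + 37 = 39): data = {'items': [2, 37, 39], 'count': 2}
After line 3 (count = len(items) = 3): data = {'items': [2, 37, 39], 'count': 3}

{'items': [2, 37, 39], 'count': 3}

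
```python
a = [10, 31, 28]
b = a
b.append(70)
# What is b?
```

After line 1: a = [10, 31, 28]
After line 2 (b = a is an alias, same object): a = [10, 31, 28], b = [10, 31, 28]
After line 3 (b.append mutates the shared list): a = [10, 31, 28, 70], b = [10, 31, 28, 70]

[10, 31, 28, 70]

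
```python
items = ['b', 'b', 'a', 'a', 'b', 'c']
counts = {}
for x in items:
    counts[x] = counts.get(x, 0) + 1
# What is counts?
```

Initial: counts = {}, items = ['b', 'b', 'a', 'a', 'b', 'c']
See 'b': counts = {'b': 1}
See 'b': counts = {'b': 2}
See 'a': counts = {'b': 2, 'a': 1}
See 'a': counts = {'b': 2, 'a': 2}
See 'b': counts = {'b': 3, 'a': 2}
See 'c': counts = {'b': 3, 'a': 2, 'c': 1}

{'b': 3, 'a': 2, 'c': 1}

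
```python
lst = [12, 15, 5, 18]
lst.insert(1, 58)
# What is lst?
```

[12, 58, 15, 5, 18]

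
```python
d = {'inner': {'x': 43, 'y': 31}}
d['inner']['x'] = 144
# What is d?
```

After line 1: d = {'inner': {'x': 43, 'y': 31}}
After line 2 (inner x overwritten): d = {'inner': {'x': 144, 'y': 31}}

{'inner': {'x': 144, 'y': 31}}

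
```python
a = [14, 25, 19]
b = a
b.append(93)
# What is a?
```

After line 1: a = [14, 25, 19]
After line 2 (b = a is an alias, same object): a = [14, 25, 19], b = [14, 25, 19]
After line 3 (b.append mutates the shared list): a = [14, 25, 19, 93], b = [14, 25, 19, 93]

[14, 25, 19, 93]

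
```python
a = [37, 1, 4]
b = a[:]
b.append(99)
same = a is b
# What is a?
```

After line 1: a = [37, 1, 4]
After line 2 (b = a[:] is a shallow copy, new object): a = [37, 1, 4], b = [37, 1, 4]
After line 3 (append only mutates b): a = [37, 1, 4], b = [37, 1, 4, 99]
After line 4 (same = a is b; different objects -> False): same = False

[37, 1, 4]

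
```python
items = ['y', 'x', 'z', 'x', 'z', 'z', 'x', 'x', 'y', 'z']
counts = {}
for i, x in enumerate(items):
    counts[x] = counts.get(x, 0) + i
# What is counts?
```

Initial: counts = {}, items = ['y', 'x', 'z', 'x', 'z', 'z', 'x', 'x', 'y', 'z']
i=0, x='y': counts = {'y': 0}
i=1, x='x': counts = {'y': 0, 'x': 1}
i=2, x='z': counts = {'y': 0, 'x': 1, 'z': 2}
i=3, x='x': counts = {'y': 0, 'x': 4, 'z': 2}
i=4, x='z': counts = {'y': 0, 'x': 4, 'z': 6}
i=5, x='z': counts = {'y': 0, 'x': 4, 'z': 11}
i=6, x='x': counts = {'y': 0, 'x': 10, 'z': 11}
i=7, x='x': counts = {'y': 0, 'x': 17, 'z': 11}
i=8, x='y': counts = {'y': 8, 'x': 17, 'z': 11}
i=9, x='z': counts = {'y': 8, 'x': 17, 'z': 20}

{'y': 8, 'x': 17, 'z': 20}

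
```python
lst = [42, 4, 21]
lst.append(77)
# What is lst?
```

[42, 4, 21, 77]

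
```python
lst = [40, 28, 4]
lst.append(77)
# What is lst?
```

[40, 28, 4, 77]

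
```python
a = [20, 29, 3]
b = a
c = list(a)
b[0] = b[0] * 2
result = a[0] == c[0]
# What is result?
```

After line 1: a = [20, 29, 3]
After line 2 (b = a, alias): a = [20, 29, 3], b = [20, 29, 3]
After line 3 (c = list(a) is a copy, new object): c = [20, 29, 3]
After line 4 (b[0] = 20 * 2 = 40; mutates shared a/b): a = b = [40, 29, 3], c = [20, 29, 3]
After line 5 (a[0] = 40, c[0] = 20; result = False)

False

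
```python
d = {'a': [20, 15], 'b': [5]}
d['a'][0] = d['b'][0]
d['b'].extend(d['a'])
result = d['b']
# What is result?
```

After line 1: d = {'a': [20, 15], 'b': [5]}
After line 2 (a[0] = b[0] = 5): d = {'a': [5, 15], 'b': [5]}
After line 3 (b.extend(a) appends [5, 15]): d = {'a': [5, 15], 'b': [5, 5, 15]}
After line 4: result = d['b'] = [5, 5, 15]

[5, 5, 15]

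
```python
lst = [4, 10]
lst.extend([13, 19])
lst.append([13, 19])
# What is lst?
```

After line 1: lst = [4, 10]
After line 2 (extend unpacks [13, 19]): lst = [4, 10, 13, 19]
After line 3 (append adds [13, 19] as single element): lst = [4, 10, 13, 19, [13, 19]]

[4, 10, 13, 19, [13, 19]]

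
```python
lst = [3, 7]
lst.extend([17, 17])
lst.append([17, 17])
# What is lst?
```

After line 1: lst = [3, 7]
After line 2 (extend unpacks [17, 17]): lst = [3, 7, 17, 17]
After line 3 (append adds [17, 17] as single element): lst = [3, 7, 17, 17, [17, 17]]

[3, 7, 17, 17, [17, 17]]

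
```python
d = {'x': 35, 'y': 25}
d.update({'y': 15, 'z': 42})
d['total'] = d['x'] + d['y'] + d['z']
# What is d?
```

After line 1: d = {'x': 35, 'y': 25}
After line 2 (y overwritten, z added): d = {'x': 35, 'y': 15, 'z': 42}
After line 3 (total = 35 + 15 + 42 = 92): d = {'x': 35, 'y': 15, 'z': 42, 'total': 92}

{'x': 35, 'y': 15, 'z': 42, 'total': 92}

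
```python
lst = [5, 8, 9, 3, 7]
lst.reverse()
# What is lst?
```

[7, 3, 9, 8, 5]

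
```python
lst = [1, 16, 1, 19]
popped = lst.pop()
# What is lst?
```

[1, 16, 1]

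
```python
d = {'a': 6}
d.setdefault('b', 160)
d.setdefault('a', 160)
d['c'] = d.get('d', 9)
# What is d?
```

After line 1: d = {'a': 6}
After line 2 (setdefault adds 'b'=160): d = {'a': 6, 'b': 160}
After line 3 (setdefault 'a' no-op, already exists): d = {'a': 6, 'b': 160}
After line 4 (get('d', 9) returns default since 'd' not in d): d = {'a': 6, 'b': 160, 'c': 9}

{'a': 6, 'b': 160, 'c': 9}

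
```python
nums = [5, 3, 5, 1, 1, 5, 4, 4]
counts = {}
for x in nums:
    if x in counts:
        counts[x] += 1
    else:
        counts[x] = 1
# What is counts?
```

Initial: counts = {}, nums = [5, 3, 5, 1, 1, 5, 4, 4]
See 5: counts = {5: 1}
See 3: counts = {5: 1, 3: 1}
See 5: counts = {5: 2, 3: 1}
See 1: counts = {5: 2, 3: 1, 1: 1}
See 1: counts = {5: 2, 3: 1, 1: 2}
See 5: counts = {5: 3, 3: 1, 1: 2}
See 4: counts = {5: 3, 3: 1, 1: 2, 4: 1}
See 4: counts = {5: 3, 3: 1, 1: 2, 4: 2}

{5: 3, 3: 1, 1: 2, 4: 2}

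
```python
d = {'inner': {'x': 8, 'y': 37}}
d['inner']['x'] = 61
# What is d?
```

After line 1: d = {'inner': {'x': 8, 'y': 37}}
After line 2 (inner x overwritten): d = {'inner': {'x': 61, 'y': 37}}

{'inner': {'x': 61, 'y': 37}}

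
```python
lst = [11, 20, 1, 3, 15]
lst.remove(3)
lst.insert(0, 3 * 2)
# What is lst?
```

After line 1: lst = [11, 20, 1, 3, 15]
After line 2 (remove first 3): lst = [11, 20, 1, 15]
After line 3 (insert 6 at index 0): lst = [6, 11, 20, 1, 15]

[6, 11, 20, 1, 15]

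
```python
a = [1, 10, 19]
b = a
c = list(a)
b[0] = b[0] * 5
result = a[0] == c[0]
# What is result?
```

After line 1: a = [1, 10, 19]
After line 2 (b = a, alias): a = [1, 10, 19], b = [1, 10, 19]
After line 3 (c = list(a) is a copy, new object): c = [1, 10, 19]
After line 4 (b[0] = 1 * 5 = 5; mutates shared a/b): a = b = [5, 10, 19], c = [1, 10, 19]
After line 5 (a[0] = 5, c[0] = 1; result = False)

False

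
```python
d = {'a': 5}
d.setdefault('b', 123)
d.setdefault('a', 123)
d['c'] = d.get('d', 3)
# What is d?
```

After line 1: d = {'a': 5}
After line 2 (setdefault adds 'b'=123): d = {'a': 5, 'b': 123}
After line 3 (setdefault 'a' no-op, already exists): d = {'a': 5, 'b': 123}
After line 4 (get('d', 3) returns default since 'd' not in d): d = {'a': 5, 'b': 123, 'c': 3}

{'a': 5, 'b': 123, 'c': 3}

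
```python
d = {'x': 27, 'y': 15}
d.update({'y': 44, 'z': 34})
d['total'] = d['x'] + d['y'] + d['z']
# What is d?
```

After line 1: d = {'x': 27, 'y': 15}
After line 2 (y overwritten, z added): d = {'x': 27, 'y': 44, 'z': 34}
After line 3 (total = 27 + 44 + 34 = 105): d = {'x': 27, 'y': 44, 'z': 34, 'total': 105}

{'x': 27, 'y': 44, 'z': 34, 'total': 105}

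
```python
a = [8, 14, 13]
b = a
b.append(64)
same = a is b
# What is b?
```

After line 1: a = [8, 14, 13]
After line 2 (b = a is an alias, same object): a = [8, 14, 13], b = [8, 14, 13]
After line 3 (b.append mutates the shared list): a = [8, 14, 13, 64], b = [8, 14, 13, 64]
After line 4 (same = a is b; same object -> True): same = True

[8, 14, 13, 64]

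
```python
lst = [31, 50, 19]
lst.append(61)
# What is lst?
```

[31, 50, 19, 61]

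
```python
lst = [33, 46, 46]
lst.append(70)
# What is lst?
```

[33, 46, 46, 70]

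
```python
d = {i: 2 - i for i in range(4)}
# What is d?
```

{0: 2, 1: 1, 2: 0, 3: -1}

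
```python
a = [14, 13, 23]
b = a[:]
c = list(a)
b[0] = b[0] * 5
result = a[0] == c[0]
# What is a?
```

After line 1: a = [14, 13, 23]
After line 2 (b = a[:], copy): a = [14, 13, 23], b = [14, 13, 23]
After line 3 (c = list(a) is a copy, new object): c = [14, 13, 23]
After line 4 (b[0] = 14 * 5 = 70; only b mutates (copy)): a = [14, 13, 23], b = [70, 13, 23], c = [14, 13, 23]
After line 5 (a[0] = 14, c[0] = 14; result = True)

[14, 13, 23]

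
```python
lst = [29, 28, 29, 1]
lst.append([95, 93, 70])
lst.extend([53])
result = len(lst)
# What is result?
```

After line 1: lst = [29, 28, 29, 1]
After line 2 (append adds [95, 93, 70] as single element): lst = [29, 28, 29, 1, [95, 93, 70]]
After line 3 (extend unpacks [53], adds 53): lst = [29, 28, 29, 1, [95, 93, 70], 53]
After line 4: result = len(lst) = 6

6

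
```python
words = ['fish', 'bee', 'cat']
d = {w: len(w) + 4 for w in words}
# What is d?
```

{'fish': 8, 'bee': 7, 'cat': 7}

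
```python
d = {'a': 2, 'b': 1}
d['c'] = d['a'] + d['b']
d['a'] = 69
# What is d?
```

After line 1: d = {'a': 2, 'b': 1}
After line 2 (d['c'] = 2 + 1): d = {'a': 2, 'b': 1, 'c': 3}
After line 3: d = {'a': 69, 'b': 1, 'c': 3}

{'a': 69, 'b': 1, 'c': 3}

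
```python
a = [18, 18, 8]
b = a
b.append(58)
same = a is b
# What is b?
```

After line 1: a = [18, 18, 8]
After line 2 (b = a is an alias, same object): a = [18, 18, 8], b = [18, 18, 8]
After line 3 (b.append mutates the shared list): a = [18, 18, 8, 58], b = [18, 18, 8, 58]
After line 4 (same = a is b; same object -> True): same = True

[18, 18, 8, 58]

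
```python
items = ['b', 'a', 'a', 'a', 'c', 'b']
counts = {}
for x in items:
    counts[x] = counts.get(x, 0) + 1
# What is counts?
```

Initial: counts = {}, items = ['b', 'a', 'a', 'a', 'c', 'b']
See 'b': counts = {'b': 1}
See 'a': counts = {'b': 1, 'a': 1}
See 'a': counts = {'b': 1, 'a': 2}
See 'a': counts = {'b': 1, 'a': 3}
See 'c': counts = {'b': 1, 'a': 3, 'c': 1}
See 'b': counts = {'b': 2, 'a': 3, 'c': 1}

{'b': 2, 'a': 3, 'c': 1}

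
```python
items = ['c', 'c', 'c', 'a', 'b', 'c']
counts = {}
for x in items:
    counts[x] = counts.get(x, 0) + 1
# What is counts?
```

Initial: counts = {}, items = ['c', 'c', 'c', 'a', 'b', 'c']
See 'c': counts = {'c': 1}
See 'c': counts = {'c': 2}
See 'c': counts = {'c': 3}
See 'a': counts = {'c': 3, 'a': 1}
See 'b': counts = {'c': 3, 'a': 1, 'b': 1}
See 'c': counts = {'c': 4, 'a': 1, 'b': 1}

{'c': 4, 'a': 1, 'b': 1}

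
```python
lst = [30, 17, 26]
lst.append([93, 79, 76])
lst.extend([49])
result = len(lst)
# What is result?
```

After line 1: lst = [30, 17, 26]
After line 2 (append adds [93, 79, 76] as single element): lst = [30, 17, 26, [93, 79, 76]]
After line 3 (extend unpacks [49], adds 49): lst = [30, 17, 26, [93, 79, 76], 49]
After line 4: result = len(lst) = 5

5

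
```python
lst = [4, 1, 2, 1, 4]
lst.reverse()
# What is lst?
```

[4, 1, 2, 1, 4]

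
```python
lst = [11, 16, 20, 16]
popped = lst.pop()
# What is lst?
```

[11, 16, 20]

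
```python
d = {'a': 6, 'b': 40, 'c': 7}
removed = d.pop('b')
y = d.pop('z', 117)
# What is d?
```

After line 1: d = {'a': 6, 'b': 40, 'c': 7}
After line 2 (pop 'b' returns 40): d = {'a': 6, 'c': 7}, removed = 40
After line 3 (pop 'z' missing, returns default 117): d = {'a': 6, 'c': 7}, y = 117

{'a': 6, 'c': 7}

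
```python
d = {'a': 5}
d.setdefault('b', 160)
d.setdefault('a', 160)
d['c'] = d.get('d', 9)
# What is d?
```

After line 1: d = {'a': 5}
After line 2 (setdefault adds 'b'=160): d = {'a': 5, 'b': 160}
After line 3 (setdefault 'a' no-op, already exists): d = {'a': 5, 'b': 160}
After line 4 (get('d', 9) returns default since 'd' not in d): d = {'a': 5, 'b': 160, 'c': 9}

{'a': 5, 'b': 160, 'c': 9}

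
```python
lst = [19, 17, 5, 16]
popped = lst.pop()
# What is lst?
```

[19, 17, 5]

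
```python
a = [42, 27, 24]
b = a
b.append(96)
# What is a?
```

After line 1: a = [42, 27, 24]
After line 2 (b = a is an alias, same object): a = [42, 27, 24], b = [42, 27, 24]
After line 3 (b.append mutates the shared list): a = [42, 27, 24, 96], b = [42, 27, 24, 96]

[42, 27, 24, 96]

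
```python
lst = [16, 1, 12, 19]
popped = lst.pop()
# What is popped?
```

19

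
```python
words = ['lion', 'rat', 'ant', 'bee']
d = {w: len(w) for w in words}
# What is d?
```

{'lion': 4, 'rat': 3, 'ant': 3, 'bee': 3}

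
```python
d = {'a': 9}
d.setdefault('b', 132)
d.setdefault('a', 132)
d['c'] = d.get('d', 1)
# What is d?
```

After line 1: d = {'a': 9}
After line 2 (setdefault adds 'b'=132): d = {'a': 9, 'b': 132}
After line 3 (setdefault 'a' no-op, already exists): d = {'a': 9, 'b': 132}
After line 4 (get('d', 1) returns default since 'd' not in d): d = {'a': 9, 'b': 132, 'c': 1}

{'a': 9, 'b': 132, 'c': 1}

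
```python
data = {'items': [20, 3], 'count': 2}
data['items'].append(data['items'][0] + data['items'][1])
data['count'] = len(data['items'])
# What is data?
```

After line 1: data = {'items': [20, 3], 'count': 2}
After line 2 (append 20 + 3 = 23): data = {'items': [20, 3, 23], 'count': 2}
After line 3 (count = len(items) = 3): data = {'items': [20, 3, 23], 'count': 3}

{'items': [20, 3, 23], 'count': 3}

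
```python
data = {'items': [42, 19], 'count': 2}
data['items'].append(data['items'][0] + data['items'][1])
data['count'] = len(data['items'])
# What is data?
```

After line 1: data = {'items': [42, 19], 'count': 2}
After line 2 (append 42 + 19 = 61): data = {'items': [42, 19, 61], 'count': 2}
After line 3 (count = len(items) = 3): data = {'items': [42, 19, 61], 'count': 3}

{'items': [42, 19, 61], 'count': 3}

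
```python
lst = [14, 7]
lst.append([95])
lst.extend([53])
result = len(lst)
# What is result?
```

After line 1: lst = [14, 7]
After line 2 (append adds [95] as single element): lst = [14, 7, [95]]
After line 3 (extend unpacks [53], adds 53): lst = [14, 7, [95], 53]
After line 4: result = len(lst) = 4

4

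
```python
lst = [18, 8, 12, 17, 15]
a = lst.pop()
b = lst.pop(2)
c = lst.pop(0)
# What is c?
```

After line 1: lst = [18, 8, 12, 17, 15]
After line 2 (pop() -> a = 15): lst = [18, 8, 12, 17]
After line 3 (pop(2) -> b = 12): lst = [18, 8, 17]
After line 4 (pop(0) -> c = 18): lst = [8, 17]

18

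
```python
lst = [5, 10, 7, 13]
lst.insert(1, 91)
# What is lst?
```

[5, 91, 10, 7, 13]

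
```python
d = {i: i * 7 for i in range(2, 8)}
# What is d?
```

{2: 14, 3: 21, 4: 28, 5: 35, 6: 42, 7: 49}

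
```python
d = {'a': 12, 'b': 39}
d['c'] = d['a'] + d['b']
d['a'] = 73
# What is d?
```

After line 1: d = {'a': 12, 'b': 39}
After line 2 (d['c'] = 12 + 39): d = {'a': 12, 'b': 39, 'c': 51}
After line 3: d = {'a': 73, 'b': 39, 'c': 51}

{'a': 73, 'b': 39, 'c': 51}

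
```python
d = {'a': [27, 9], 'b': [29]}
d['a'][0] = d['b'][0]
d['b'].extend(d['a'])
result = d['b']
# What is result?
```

After line 1: d = {'a': [27, 9], 'b': [29]}
After line 2 (a[0] = b[0] = 29): d = {'a': [29, 9], 'b': [29]}
After line 3 (b.extend(a) appends [29, 9]): d = {'a': [29, 9], 'b': [29, 29, 9]}
After line 4: result = d['b'] = [29, 29, 9]

[29, 29, 9]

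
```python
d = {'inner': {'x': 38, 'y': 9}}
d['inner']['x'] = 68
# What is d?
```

After line 1: d = {'inner': {'x': 38, 'y': 9}}
After line 2 (inner x overwritten): d = {'inner': {'x': 68, 'y': 9}}

{'inner': {'x': 68, 'y': 9}}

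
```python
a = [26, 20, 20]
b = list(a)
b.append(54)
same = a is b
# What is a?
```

After line 1: a = [26, 20, 20]
After line 2 (b = list(a) is a shallow copy, new object): a = [26, 20, 20], b = [26, 20, 20]
After line 3 (append only mutates b): a = [26, 20, 20], b = [26, 20, 20, 54]
After line 4 (same = a is b; different objects -> False): same = False

[26, 20, 20]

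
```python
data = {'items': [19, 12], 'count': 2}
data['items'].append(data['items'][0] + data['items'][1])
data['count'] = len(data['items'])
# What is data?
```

After line 1: data = {'items': [19, 12], 'count': 2}
After line 2 (append 19 + 12 = 31): data = {'items': [19, 12, 31], 'count': 2}
After line 3 (count = len(items) = 3): data = {'items': [19, 12, 31], 'count': 3}

{'items': [19, 12, 31], 'count': 3}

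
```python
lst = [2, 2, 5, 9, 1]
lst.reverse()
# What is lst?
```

[1, 9, 5, 2, 2]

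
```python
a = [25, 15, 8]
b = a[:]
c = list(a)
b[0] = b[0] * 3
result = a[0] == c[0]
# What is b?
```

After line 1: a = [25, 15, 8]
After line 2 (b = a[:], copy): a = [25, 15, 8], b = [25, 15, 8]
After line 3 (c = list(a) is a copy, new object): c = [25, 15, 8]
After line 4 (b[0] = 25 * 3 = 75; only b mutates (copy)): a = [25, 15, 8], b = [75, 15, 8], c = [25, 15, 8]
After line 5 (a[0] = 25, c[0] = 25; result = True)

[75, 15, 8]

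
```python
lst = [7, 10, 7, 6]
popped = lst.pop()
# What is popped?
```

6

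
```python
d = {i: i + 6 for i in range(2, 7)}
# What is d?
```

{2: 8, 3: 9, 4: 10, 5: 11, 6: 12}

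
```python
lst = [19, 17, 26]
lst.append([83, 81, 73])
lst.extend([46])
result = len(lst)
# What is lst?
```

After line 1: lst = [19, 17, 26]
After line 2 (append adds [83, 81, 73] as single element): lst = [19, 17, 26, [83, 81, 73]]
After line 3 (extend unpacks [46], adds 46): lst = [19, 17, 26, [83, 81, 73], 46]
After line 4: result = len(lst) = 5

[19, 17, 26, [83, 81, 73], 46]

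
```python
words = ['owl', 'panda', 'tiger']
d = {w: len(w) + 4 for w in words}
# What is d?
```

{'owl': 7, 'panda': 9, 'tiger': 9}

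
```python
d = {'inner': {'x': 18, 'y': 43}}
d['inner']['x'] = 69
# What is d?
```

After line 1: d = {'inner': {'x': 18, 'y': 43}}
After line 2 (inner x overwritten): d = {'inner': {'x': 69, 'y': 43}}

{'inner': {'x': 69, 'y': 43}}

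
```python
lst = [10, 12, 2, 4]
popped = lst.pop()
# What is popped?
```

4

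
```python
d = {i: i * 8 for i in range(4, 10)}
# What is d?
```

{4: 32, 5: 40, 6: 48, 7: 56, 8: 64, 9: 72}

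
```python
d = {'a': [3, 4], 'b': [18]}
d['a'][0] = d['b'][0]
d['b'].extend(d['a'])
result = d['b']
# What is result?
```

After line 1: d = {'a': [3, 4], 'b': [18]}
After line 2 (a[0] = b[0] = 18): d = {'a': [18, 4], 'b': [18]}
After line 3 (b.extend(a) appends [18, 4]): d = {'a': [18, 4], 'b': [18, 18, 4]}
After line 4: result = d['b'] = [18, 18, 4]

[18, 18, 4]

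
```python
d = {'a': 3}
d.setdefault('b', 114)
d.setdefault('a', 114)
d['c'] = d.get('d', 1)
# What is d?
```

After line 1: d = {'a': 3}
After line 2 (setdefault adds 'b'=114): d = {'a': 3, 'b': 114}
After line 3 (setdefault 'a' no-op, already exists): d = {'a': 3, 'b': 114}
After line 4 (get('d', 1) returns default since 'd' not in d): d = {'a': 3, 'b': 114, 'c': 1}

{'a': 3, 'b': 114, 'c': 1}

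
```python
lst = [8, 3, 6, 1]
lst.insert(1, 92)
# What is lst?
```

[8, 92, 3, 6, 1]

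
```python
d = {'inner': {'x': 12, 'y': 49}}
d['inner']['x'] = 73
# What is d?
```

After line 1: d = {'inner': {'x': 12, 'y': 49}}
After line 2 (inner x overwritten): d = {'inner': {'x': 73, 'y': 49}}

{'inner': {'x': 73, 'y': 49}}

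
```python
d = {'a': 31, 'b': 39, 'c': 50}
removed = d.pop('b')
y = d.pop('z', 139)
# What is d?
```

After line 1: d = {'a': 31, 'b': 39, 'c': 50}
After line 2 (pop 'b' returns 39): d = {'a': 31, 'c': 50}, removed = 39
After line 3 (pop 'z' missing, returns default 139): d = {'a': 31, 'c': 50}, y = 139

{'a': 31, 'c': 50}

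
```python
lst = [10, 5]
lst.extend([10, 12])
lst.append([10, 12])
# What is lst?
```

After line 1: lst = [10, 5]
After line 2 (extend unpacks [10, 12]): lst = [10, 5, 10, 12]
After line 3 (append adds [10, 12] as single element): lst = [10, 5, 10, 12, [10, 12]]

[10, 5, 10, 12, [10, 12]]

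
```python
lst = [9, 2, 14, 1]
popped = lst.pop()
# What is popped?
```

1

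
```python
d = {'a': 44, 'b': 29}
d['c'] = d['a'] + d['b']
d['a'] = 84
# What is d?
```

After line 1: d = {'a': 44, 'b': 29}
After line 2 (d['c'] = 44 + 29): d = {'a': 44, 'b': 29, 'c': 73}
After line 3: d = {'a': 84, 'b': 29, 'c': 73}

{'a': 84, 'b': 29, 'c': 73}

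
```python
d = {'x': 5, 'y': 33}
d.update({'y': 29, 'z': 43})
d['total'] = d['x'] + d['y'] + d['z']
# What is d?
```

After line 1: d = {'x': 5, 'y': 33}
After line 2 (y overwritten, z added): d = {'x': 5, 'y': 29, 'z': 43}
After line 3 (total = 5 + 29 + 43 = 77): d = {'x': 5, 'y': 29, 'z': 43, 'total': 77}

{'x': 5, 'y': 29, 'z': 43, 'total': 77}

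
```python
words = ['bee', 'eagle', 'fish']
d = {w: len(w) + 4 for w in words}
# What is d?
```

{'bee': 7, 'eagle': 9, 'fish': 8}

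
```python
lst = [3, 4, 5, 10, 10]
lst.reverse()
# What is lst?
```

[10, 10, 5, 4, 3]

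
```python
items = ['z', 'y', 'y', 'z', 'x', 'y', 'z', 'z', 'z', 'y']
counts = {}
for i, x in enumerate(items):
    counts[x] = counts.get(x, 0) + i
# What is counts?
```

Initial: counts = {}, items = ['z', 'y', 'y', 'z', 'x', 'y', 'z', 'z', 'z', 'y']
i=0, x='z': counts = {'z': 0}
i=1, x='y': counts = {'z': 0, 'y': 1}
i=2, x='y': counts = {'z': 0, 'y': 3}
i=3, x='z': counts = {'z': 3, 'y': 3}
i=4, x='x': counts = {'z': 3, 'y': 3, 'x': 4}
i=5, x='y': counts = {'z': 3, 'y': 8, 'x': 4}
i=6, x='z': counts = {'z': 9, 'y': 8, 'x': 4}
i=7, x='z': counts = {'z': 16, 'y': 8, 'x': 4}
i=8, x='z': counts = {'z': 24, 'y': 8, 'x': 4}
i=9, x='y': counts = {'z': 24, 'y': 17, 'x': 4}

{'z': 24, 'y': 17, 'x': 4}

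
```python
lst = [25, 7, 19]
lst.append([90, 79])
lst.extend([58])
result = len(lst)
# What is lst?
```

After line 1: lst = [25, 7, 19]
After line 2 (append adds [90, 79] as single element): lst = [25, 7, 19, [90, 79]]
After line 3 (extend unpacks [58], adds 58): lst = [25, 7, 19, [90, 79], 58]
After line 4: result = len(lst) = 5

[25, 7, 19, [90, 79], 58]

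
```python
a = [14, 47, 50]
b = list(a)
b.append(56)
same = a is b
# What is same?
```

After line 1: a = [14, 47, 50]
After line 2 (b = list(a) is a shallow copy, new object): a = [14, 47, 50], b = [14, 47, 50]
After line 3 (append only mutates b): a = [14, 47, 50], b = [14, 47, 50, 56]
After line 4 (same = a is b; different objects -> False): same = False

False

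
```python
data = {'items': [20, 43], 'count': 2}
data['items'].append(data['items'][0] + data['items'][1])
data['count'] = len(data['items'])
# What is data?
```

After line 1: data = {'items': [20, 43], 'count': 2}
After line 2 (append 20 + 43 = 63): data = {'items': [20, 43, 63], 'count': 2}
After line 3 (count = len(items) = 3): data = {'items': [20, 43, 63], 'count': 3}

{'items': [20, 43, 63], 'count': 3}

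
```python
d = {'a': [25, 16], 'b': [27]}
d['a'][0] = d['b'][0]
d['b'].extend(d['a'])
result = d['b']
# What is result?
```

After line 1: d = {'a': [25, 16], 'b': [27]}
After line 2 (a[0] = b[0] = 27): d = {'a': [27, 16], 'b': [27]}
After line 3 (b.extend(a) appends [27, 16]): d = {'a': [27, 16], 'b': [27, 27, 16]}
After line 4: result = d['b'] = [27, 27, 16]

[27, 27, 16]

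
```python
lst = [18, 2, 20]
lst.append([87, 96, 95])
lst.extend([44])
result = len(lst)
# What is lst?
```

After line 1: lst = [18, 2, 20]
After line 2 (append adds [87, 96, 95] as single element): lst = [18, 2, 20, [87, 96, 95]]
After line 3 (extend unpacks [44], adds 44): lst = [18, 2, 20, [87, 96, 95], 44]
After line 4: result = len(lst) = 5

[18, 2, 20, [87, 96, 95], 44]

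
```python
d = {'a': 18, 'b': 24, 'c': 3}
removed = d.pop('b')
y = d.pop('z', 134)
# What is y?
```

After line 1: d = {'a': 18, 'b': 24, 'c': 3}
After line 2 (pop 'b' returns 24): d = {'a': 18, 'c': 3}, removed = 24
After line 3 (pop 'z' missing, returns default 134): d = {'a': 18, 'c': 3}, y = 134

134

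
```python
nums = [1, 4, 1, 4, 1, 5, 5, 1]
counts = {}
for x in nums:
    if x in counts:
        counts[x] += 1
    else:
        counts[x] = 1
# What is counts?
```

Initial: counts = {}, nums = [1, 4, 1, 4, 1, 5, 5, 1]
See 1: counts = {1: 1}
See 4: counts = {1: 1, 4: 1}
See 1: counts = {1: 2, 4: 1}
See 4: counts = {1: 2, 4: 2}
See 1: counts = {1: 3, 4: 2}
See 5: counts = {1: 3, 4: 2, 5: 1}
See 5: counts = {1: 3, 4: 2, 5: 2}
See 1: counts = {1: 4, 4: 2, 5: 2}

{1: 4, 4: 2, 5: 2}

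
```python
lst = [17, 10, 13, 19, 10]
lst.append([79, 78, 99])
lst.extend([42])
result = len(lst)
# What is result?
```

After line 1: lst = [17, 10, 13, 19, 10]
After line 2 (append adds [79, 78, 99] as single element): lst = [17, 10, 13, 19, 10, [79, 78, 99]]
After line 3 (extend unpacks [42], adds 42): lst = [17, 10, 13, 19, 10, [79, 78, 99], 42]
After line 4: result = len(lst) = 7

7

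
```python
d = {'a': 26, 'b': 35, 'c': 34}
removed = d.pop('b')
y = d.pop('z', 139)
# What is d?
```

After line 1: d = {'a': 26, 'b': 35, 'c': 34}
After line 2 (pop 'b' returns 35): d = {'a': 26, 'c': 34}, removed = 35
After line 3 (pop 'z' missing, returns default 139): d = {'a': 26, 'c': 34}, y = 139

{'a': 26, 'c': 34}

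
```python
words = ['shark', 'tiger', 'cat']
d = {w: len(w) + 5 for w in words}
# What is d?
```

{'shark': 10, 'tiger': 10, 'cat': 8}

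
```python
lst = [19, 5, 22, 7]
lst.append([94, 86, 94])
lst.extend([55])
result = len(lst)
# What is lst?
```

After line 1: lst = [19, 5, 22, 7]
After line 2 (append adds [94, 86, 94] as single element): lst = [19, 5, 22, 7, [94, 86, 94]]
After line 3 (extend unpacks [55], adds 55): lst = [19, 5, 22, 7, [94, 86, 94], 55]
After line 4: result = len(lst) = 6

[19, 5, 22, 7, [94, 86, 94], 55]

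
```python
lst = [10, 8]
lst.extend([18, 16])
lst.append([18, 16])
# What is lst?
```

After line 1: lst = [10, 8]
After line 2 (extend unpacks [18, 16]): lst = [10, 8, 18, 16]
After line 3 (append adds [18, 16] as single element): lst = [10, 8, 18, 16, [18, 16]]

[10, 8, 18, 16, [18, 16]]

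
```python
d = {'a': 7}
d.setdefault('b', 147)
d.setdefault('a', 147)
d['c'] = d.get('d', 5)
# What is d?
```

After line 1: d = {'a': 7}
After line 2 (setdefault adds 'b'=147): d = {'a': 7, 'b': 147}
After line 3 (setdefault 'a' no-op, already exists): d = {'a': 7, 'b': 147}
After line 4 (get('d', 5) returns default since 'd' not in d): d = {'a': 7, 'b': 147, 'c': 5}

{'a': 7, 'b': 147, 'c': 5}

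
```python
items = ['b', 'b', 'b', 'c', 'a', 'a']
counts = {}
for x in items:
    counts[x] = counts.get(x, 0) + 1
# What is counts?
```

Initial: counts = {}, items = ['b', 'b', 'b', 'c', 'a', 'a']
See 'b': counts = {'b': 1}
See 'b': counts = {'b': 2}
See 'b': counts = {'b': 3}
See 'c': counts = {'b': 3, 'c': 1}
See 'a': counts = {'b': 3, 'c': 1, 'a': 1}
See 'a': counts = {'b': 3, 'c': 1, 'a': 2}

{'b': 3, 'c': 1, 'a': 2}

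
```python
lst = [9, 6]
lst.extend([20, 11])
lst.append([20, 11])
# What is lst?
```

After line 1: lst = [9, 6]
After line 2 (extend unpacks [20, 11]): lst = [9, 6, 20, 11]
After line 3 (append adds [20, 11] as single element): lst = [9, 6, 20, 11, [20, 11]]

[9, 6, 20, 11, [20, 11]]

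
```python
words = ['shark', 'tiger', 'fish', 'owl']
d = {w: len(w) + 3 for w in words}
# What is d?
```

{'shark': 8, 'tiger': 8, 'fish': 7, 'owl': 6}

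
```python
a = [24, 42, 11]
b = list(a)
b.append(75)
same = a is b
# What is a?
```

After line 1: a = [24, 42, 11]
After line 2 (b = list(a) is a shallow copy, new object): a = [24, 42, 11], b = [24, 42, 11]
After line 3 (append only mutates b): a = [24, 42, 11], b = [24, 42, 11, 75]
After line 4 (same = a is b; different objects -> False): same = False

[24, 42, 11]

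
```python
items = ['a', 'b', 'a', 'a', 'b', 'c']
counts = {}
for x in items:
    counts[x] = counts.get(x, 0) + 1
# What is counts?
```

Initial: counts = {}, items = ['a', 'b', 'a', 'a', 'b', 'c']
See 'a': counts = {'a': 1}
See 'b': counts = {'a': 1, 'b': 1}
See 'a': counts = {'a': 2, 'b': 1}
See 'a': counts = {'a': 3, 'b': 1}
See 'b': counts = {'a': 3, 'b': 2}
See 'c': counts = {'a': 3, 'b': 2, 'c': 1}

{'a': 3, 'b': 2, 'c': 1}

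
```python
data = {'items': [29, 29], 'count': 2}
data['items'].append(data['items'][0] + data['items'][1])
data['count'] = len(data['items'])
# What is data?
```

After line 1: data = {'items': [29, 29], 'count': 2}
After line 2 (append 29 + 29 = 58): data = {'items': [29, 29, 58], 'count': 2}
After line 3 (count = len(items) = 3): data = {'items': [29, 29, 58], 'count': 3}

{'items': [29, 29, 58], 'count': 3}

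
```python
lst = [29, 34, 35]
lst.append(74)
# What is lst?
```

[29, 34, 35, 74]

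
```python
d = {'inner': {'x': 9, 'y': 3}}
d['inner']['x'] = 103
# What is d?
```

After line 1: d = {'inner': {'x': 9, 'y': 3}}
After line 2 (inner x overwritten): d = {'inner': {'x': 103, 'y': 3}}

{'inner': {'x': 103, 'y': 3}}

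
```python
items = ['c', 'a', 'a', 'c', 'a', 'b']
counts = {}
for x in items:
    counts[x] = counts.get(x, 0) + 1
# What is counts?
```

Initial: counts = {}, items = ['c', 'a', 'a', 'c', 'a', 'b']
See 'c': counts = {'c': 1}
See 'a': counts = {'c': 1, 'a': 1}
See 'a': counts = {'c': 1, 'a': 2}
See 'c': counts = {'c': 2, 'a': 2}
See 'a': counts = {'c': 2, 'a': 3}
See 'b': counts = {'c': 2, 'a': 3, 'b': 1}

{'c': 2, 'a': 3, 'b': 1}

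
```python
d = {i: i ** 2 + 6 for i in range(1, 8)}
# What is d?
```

{1: 7, 2: 10, 3: 15, 4: 22, 5: 31, 6: 42, 7: 55}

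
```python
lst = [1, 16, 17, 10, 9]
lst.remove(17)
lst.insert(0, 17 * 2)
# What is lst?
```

After line 1: lst = [1, 16, 17, 10, 9]
After line 2 (remove first 17): lst = [1, 16, 10, 9]
After line 3 (insert 34 at index 0): lst = [34, 1, 16, 10, 9]

[34, 1, 16, 10, 9]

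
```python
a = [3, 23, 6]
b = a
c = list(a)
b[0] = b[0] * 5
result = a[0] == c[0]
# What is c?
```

After line 1: a = [3, 23, 6]
After line 2 (b = a, alias): a = [3, 23, 6], b = [3, 23, 6]
After line 3 (c = list(a) is a copy, new object): c = [3, 23, 6]
After line 4 (b[0] = 3 * 5 = 15; mutates shared a/b): a = b = [15, 23, 6], c = [3, 23, 6]
After line 5 (a[0] = 15, c[0] = 3; result = False)

[3, 23, 6]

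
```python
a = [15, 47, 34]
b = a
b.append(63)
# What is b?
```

After line 1: a = [15, 47, 34]
After line 2 (b = a is an alias, same object): a = [15, 47, 34], b = [15, 47, 34]
After line 3 (b.append mutates the shared list): a = [15, 47, 34, 63], b = [15, 47, 34, 63]

[15, 47, 34, 63]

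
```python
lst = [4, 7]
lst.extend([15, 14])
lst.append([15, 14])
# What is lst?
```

After line 1: lst = [4, 7]
After line 2 (extend unpacks [15, 14]): lst = [4, 7, 15, 14]
After line 3 (append adds [15, 14] as single element): lst = [4, 7, 15, 14, [15, 14]]

[4, 7, 15, 14, [15, 14]]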